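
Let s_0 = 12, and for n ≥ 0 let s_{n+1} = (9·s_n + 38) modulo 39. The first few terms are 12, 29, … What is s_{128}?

Computing terms: s_0 = 12,  s_1 = 29,  s_2 = 26,  s_3 = 38,  s_4 = 29.
Since s_4 = s_1 = 29, the sequence is eventually periodic: after a pre-period of length 1 it cycles with period 3.
For n ≥ 1, s_n depends only on (n - 1) mod 3. (128 - 1) mod 3 = 1, so s_{128} = s_2 = 26.

26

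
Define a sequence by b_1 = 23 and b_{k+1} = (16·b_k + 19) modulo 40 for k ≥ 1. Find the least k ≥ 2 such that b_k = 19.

b_1 = 23; b_2 = 27; b_3 = 11; b_4 = 35; b_5 = 19; b_6 = 3; b_7 = 27.
Since b_7 = b_2 = 27, the sequence is eventually periodic: after a pre-period of length 1 it cycles with period 5.
The value 19 first appears (with k ≥ 2) at b_5.

5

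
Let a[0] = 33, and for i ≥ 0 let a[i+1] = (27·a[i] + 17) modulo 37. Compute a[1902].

33

We have a[0] = 33; a[1] = 20; a[2] = 2; a[3] = 34; a[4] = 10; a[5] = 28; a[6] = 33.
Since a[6] = a[0] = 33, the sequence is periodic with period 6.
(1902 - 0) mod 6 = 0, so a[1902] = a[0] = 33.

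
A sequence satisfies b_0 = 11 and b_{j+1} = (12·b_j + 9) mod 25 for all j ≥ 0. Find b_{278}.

1

b_0 = 11, b_1 = 16, b_2 = 1, b_3 = 21, b_4 = 11.
The sequence repeats with period 4.
So b_{278} = b_{0 + ((278-0) mod 4)} = b_2 = 1.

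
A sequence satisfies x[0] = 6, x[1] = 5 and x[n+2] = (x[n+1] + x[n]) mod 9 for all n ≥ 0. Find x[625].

5

We have x[0] = 6,  x[1] = 5,  x[2] = 2,  x[3] = 7,  x[4] = 0,  x[5] = 7,  x[6] = 7,  x[7] = 5,  x[8] = 3,  x[9] = 8,  x[10] = 2,  x[11] = 1,  x[12] = 3,  x[13] = 4,  x[14] = 7,  x[15] = 2,  x[16] = 0,  x[17] = 2,  x[18] = 2,  x[19] = 4,  x[20] = 6,  x[21] = 1,  x[22] = 7,  x[23] = 8,  x[24] = 6,  x[25] = 5.
Since (x[24], x[25]) = (x[0], x[1]) = (6, 5) (two consecutive terms determine the rest), the sequence is periodic with period 24.
So x[625] = x[0 + ((625-0) mod 24)] = x[1] = 5.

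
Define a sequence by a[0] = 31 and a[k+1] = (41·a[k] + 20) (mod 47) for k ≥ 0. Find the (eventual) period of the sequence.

We have a[0] = 31; a[1] = 22; a[2] = 29; a[3] = 34; a[4] = 4; a[5] = 43; a[6] = 44; a[7] = 38; a[8] = 27; a[9] = 46; a[10] = 26; a[11] = 5; a[12] = 37; a[13] = 33; a[14] = 10; a[15] = 7; a[16] = 25; a[17] = 11; a[18] = 1; a[19] = 14; a[20] = 30; a[21] = 28; a[22] = 40; a[23] = 15; a[24] = 24; a[25] = 17; a[26] = 12; a[27] = 42; a[28] = 3; a[29] = 2; a[30] = 8; a[31] = 19; a[32] = 0; a[33] = 20; a[34] = 41; a[35] = 9; a[36] = 13; a[37] = 36; a[38] = 39; a[39] = 21; a[40] = 35; a[41] = 45; a[42] = 32; a[43] = 16; a[44] = 18; a[45] = 6; a[46] = 31.
Since a[46] = a[0] = 31, the sequence is periodic with period 46.

46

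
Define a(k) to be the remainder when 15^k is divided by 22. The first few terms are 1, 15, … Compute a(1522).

Computing terms: a(0) = 1,  a(1) = 15,  a(2) = 5,  a(3) = 9,  a(4) = 3,  a(5) = 1.
Since a(5) = a(0) = 1, the sequence is periodic with period 5.
So a(1522) = a(0 + ((1522-0) mod 5)) = a(2) = 5.

5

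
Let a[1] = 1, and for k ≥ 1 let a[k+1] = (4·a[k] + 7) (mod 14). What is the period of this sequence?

3

Listing terms: a[1] = 1,  a[2] = 11,  a[3] = 9,  a[4] = 1.
The sequence repeats with period 3.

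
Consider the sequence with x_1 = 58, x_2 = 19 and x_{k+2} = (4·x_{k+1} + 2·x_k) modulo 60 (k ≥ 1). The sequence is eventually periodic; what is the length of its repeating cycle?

12

Computing terms: x_1 = 58; x_2 = 19; x_3 = 12; x_4 = 26; x_5 = 8; x_6 = 24; x_7 = 52; x_8 = 16; x_9 = 48; x_{10} = 44; x_{11} = 32; x_{12} = 36; x_{13} = 28; x_{14} = 4; x_{15} = 12; x_{16} = 56; x_{17} = 8; x_{18} = 24.
Since (x_{17}, x_{18}) = (x_5, x_6) = (8, 24) (two consecutive terms determine the rest), the sequence is eventually periodic: after a pre-period of length 4 it cycles with period 12.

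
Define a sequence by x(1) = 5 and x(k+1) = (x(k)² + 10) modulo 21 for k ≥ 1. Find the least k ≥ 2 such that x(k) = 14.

Computing terms: x(1) = 5,  x(2) = 14,  x(3) = 17,  x(4) = 5.
Since x(4) = x(1) = 5, the sequence is periodic with period 3.
The value 14 first appears (with k ≥ 2) at x(2).

2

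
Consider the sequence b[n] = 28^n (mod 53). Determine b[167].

24

b[1] = 28,  b[2] = 42,  b[3] = 10,  b[4] = 15,  b[5] = 49,  b[6] = 47,  b[7] = 44,  b[8] = 13,  b[9] = 46,  b[10] = 16,  b[11] = 24,  b[12] = 36,  b[13] = 1,  b[14] = 28.
The sequence repeats with period 13.
So b[167] = b[1 + ((167-1) mod 13)] = b[11] = 24.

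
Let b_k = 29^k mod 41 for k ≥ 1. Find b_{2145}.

Listing terms: b_1 = 29; b_2 = 21; b_3 = 35; b_4 = 31; b_5 = 38; b_6 = 36; b_7 = 19; b_8 = 18; b_9 = 30; b_{10} = 9; b_{11} = 15; b_{12} = 25; b_{13} = 28; b_{14} = 33; b_{15} = 14; b_{16} = 37; b_{17} = 7; b_{18} = 39; b_{19} = 24; b_{20} = 40; b_{21} = 12; b_{22} = 20; b_{23} = 6; b_{24} = 10; b_{25} = 3; b_{26} = 5; b_{27} = 22; b_{28} = 23; b_{29} = 11; b_{30} = 32; b_{31} = 26; b_{32} = 16; b_{33} = 13; b_{34} = 8; b_{35} = 27; b_{36} = 4; b_{37} = 34; b_{38} = 2; b_{39} = 17; b_{40} = 1; b_{41} = 29.
The sequence repeats with period 40.
So b_{2145} = b_{1 + ((2145-1) mod 40)} = b_{25} = 3.

3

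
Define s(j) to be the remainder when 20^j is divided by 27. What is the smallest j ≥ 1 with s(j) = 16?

s(0) = 1, s(1) = 20, s(2) = 22, s(3) = 8, s(4) = 25, s(5) = 14, s(6) = 10, s(7) = 11, s(8) = 4, s(9) = 26, s(10) = 7, s(11) = 5, s(12) = 19, s(13) = 2, s(14) = 13, s(15) = 17, s(16) = 16, s(17) = 23, s(18) = 1.
The sequence repeats with period 18.
The value 16 first appears (with j ≥ 1) at s(16).

16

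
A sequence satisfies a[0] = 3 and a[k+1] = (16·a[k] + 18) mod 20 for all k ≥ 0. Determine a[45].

Listing terms: a[0] = 3, a[1] = 6, a[2] = 14, a[3] = 2, a[4] = 10, a[5] = 18, a[6] = 6.
Since a[6] = a[1] = 6, the sequence is eventually periodic: after a pre-period of length 1 it cycles with period 5.
For k ≥ 1, a[k] depends only on (k - 1) mod 5. (45 - 1) mod 5 = 4, so a[45] = a[5] = 18.

18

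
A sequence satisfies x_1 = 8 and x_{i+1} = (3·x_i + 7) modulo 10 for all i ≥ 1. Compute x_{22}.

We have x_1 = 8; x_2 = 1; x_3 = 0; x_4 = 7; x_5 = 8.
Since x_5 = x_1 = 8, the sequence is periodic with period 4.
(22 - 1) mod 4 = 1, so x_{22} = x_2 = 1.

1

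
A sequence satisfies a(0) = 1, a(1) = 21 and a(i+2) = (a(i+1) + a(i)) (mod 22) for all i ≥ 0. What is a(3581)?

a(0) = 1, a(1) = 21, a(2) = 0, a(3) = 21, a(4) = 21, a(5) = 20, a(6) = 19, a(7) = 17, a(8) = 14, a(9) = 9, a(10) = 1, a(11) = 10, a(12) = 11, a(13) = 21, a(14) = 10, a(15) = 9, a(16) = 19, a(17) = 6, a(18) = 3, a(19) = 9, a(20) = 12, a(21) = 21, a(22) = 11, a(23) = 10, a(24) = 21, a(25) = 9, a(26) = 8, a(27) = 17, a(28) = 3, a(29) = 20, a(30) = 1, a(31) = 21.
The sequence repeats with period 30.
(3581 - 0) mod 30 = 11, so a(3581) = a(11) = 10.

10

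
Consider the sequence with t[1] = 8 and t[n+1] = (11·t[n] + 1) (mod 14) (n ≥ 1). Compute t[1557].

t[1] = 8,  t[2] = 5,  t[3] = 0,  t[4] = 1,  t[5] = 12,  t[6] = 7,  t[7] = 8.
The sequence repeats with period 6.
So t[1557] = t[1 + ((1557-1) mod 6)] = t[3] = 0.

0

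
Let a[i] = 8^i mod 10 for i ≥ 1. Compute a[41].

8

Listing terms: a[1] = 8; a[2] = 4; a[3] = 2; a[4] = 6; a[5] = 8.
The sequence repeats with period 4.
(41 - 1) mod 4 = 0, so a[41] = a[1] = 8.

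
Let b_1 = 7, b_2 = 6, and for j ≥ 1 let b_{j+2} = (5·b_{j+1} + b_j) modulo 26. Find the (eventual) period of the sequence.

We have b_1 = 7, b_2 = 6, b_3 = 11, b_4 = 9, b_5 = 4, b_6 = 3, b_7 = 19, b_8 = 20, b_9 = 15, b_{10} = 17, b_{11} = 22, b_{12} = 23, b_{13} = 7, b_{14} = 6.
Since (b_{13}, b_{14}) = (b_1, b_2) = (7, 6) (two consecutive terms determine the rest), the sequence is periodic with period 12.

12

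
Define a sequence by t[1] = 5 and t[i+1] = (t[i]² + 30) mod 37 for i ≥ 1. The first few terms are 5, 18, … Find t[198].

Listing terms: t[1] = 5; t[2] = 18; t[3] = 21; t[4] = 27; t[5] = 19; t[6] = 21.
Since t[6] = t[3] = 21, the sequence is eventually periodic: after a pre-period of length 2 it cycles with period 3.
For i ≥ 3, t[i] depends only on (i - 3) mod 3. (198 - 3) mod 3 = 0, so t[198] = t[3] = 21.

21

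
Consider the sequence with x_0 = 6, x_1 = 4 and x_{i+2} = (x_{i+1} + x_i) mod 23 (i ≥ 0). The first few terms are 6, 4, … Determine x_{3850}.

10

x_0 = 6, x_1 = 4, x_2 = 10, x_3 = 14, x_4 = 1, x_5 = 15, x_6 = 16, x_7 = 8, x_8 = 1, x_9 = 9, x_{10} = 10, x_{11} = 19, x_{12} = 6, x_{13} = 2, x_{14} = 8, x_{15} = 10, x_{16} = 18, x_{17} = 5, x_{18} = 0, x_{19} = 5, x_{20} = 5, x_{21} = 10, x_{22} = 15, x_{23} = 2, x_{24} = 17, x_{25} = 19, x_{26} = 13, x_{27} = 9, x_{28} = 22, x_{29} = 8, x_{30} = 7, x_{31} = 15, x_{32} = 22, x_{33} = 14, x_{34} = 13, x_{35} = 4, x_{36} = 17, x_{37} = 21, x_{38} = 15, x_{39} = 13, x_{40} = 5, x_{41} = 18, x_{42} = 0, x_{43} = 18, x_{44} = 18, x_{45} = 13, x_{46} = 8, x_{47} = 21, x_{48} = 6, x_{49} = 4.
Since (x_{48}, x_{49}) = (x_0, x_1) = (6, 4) (two consecutive terms determine the rest), the sequence is periodic with period 48.
So x_{3850} = x_{0 + ((3850-0) mod 48)} = x_{10} = 10.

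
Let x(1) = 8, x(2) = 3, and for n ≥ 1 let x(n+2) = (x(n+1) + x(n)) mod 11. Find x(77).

9

Listing terms: x(1) = 8; x(2) = 3; x(3) = 0; x(4) = 3; x(5) = 3; x(6) = 6; x(7) = 9; x(8) = 4; x(9) = 2; x(10) = 6; x(11) = 8; x(12) = 3.
Since (x(11), x(12)) = (x(1), x(2)) = (8, 3) (two consecutive terms determine the rest), the sequence is periodic with period 10.
So x(77) = x(1 + ((77-1) mod 10)) = x(7) = 9.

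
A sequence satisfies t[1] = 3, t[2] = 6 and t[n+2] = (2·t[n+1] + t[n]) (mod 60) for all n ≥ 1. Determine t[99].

t[1] = 3; t[2] = 6; t[3] = 15; t[4] = 36; t[5] = 27; t[6] = 30; t[7] = 27; t[8] = 24; t[9] = 15; t[10] = 54; t[11] = 3; t[12] = 0; t[13] = 3; t[14] = 6.
Since (t[13], t[14]) = (t[1], t[2]) = (3, 6) (two consecutive terms determine the rest), the sequence is periodic with period 12.
So t[99] = t[1 + ((99-1) mod 12)] = t[3] = 15.

15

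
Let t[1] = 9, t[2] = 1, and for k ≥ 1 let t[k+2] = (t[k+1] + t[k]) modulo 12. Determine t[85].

Computing terms: t[1] = 9,  t[2] = 1,  t[3] = 10,  t[4] = 11,  t[5] = 9,  t[6] = 8,  t[7] = 5,  t[8] = 1,  t[9] = 6,  t[10] = 7,  t[11] = 1,  t[12] = 8,  t[13] = 9,  t[14] = 5,  t[15] = 2,  t[16] = 7,  t[17] = 9,  t[18] = 4,  t[19] = 1,  t[20] = 5,  t[21] = 6,  t[22] = 11,  t[23] = 5,  t[24] = 4,  t[25] = 9,  t[26] = 1.
The sequence repeats with period 24.
So t[85] = t[1 + ((85-1) mod 24)] = t[13] = 9.

9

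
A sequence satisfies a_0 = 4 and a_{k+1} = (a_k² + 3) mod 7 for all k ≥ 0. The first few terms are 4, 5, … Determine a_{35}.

0

Listing terms: a_0 = 4, a_1 = 5, a_2 = 0, a_3 = 3, a_4 = 5.
Since a_4 = a_1 = 5, the sequence is eventually periodic: after a pre-period of length 1 it cycles with period 3.
For k ≥ 1, a_k depends only on (k - 1) mod 3. (35 - 1) mod 3 = 1, so a_{35} = a_2 = 0.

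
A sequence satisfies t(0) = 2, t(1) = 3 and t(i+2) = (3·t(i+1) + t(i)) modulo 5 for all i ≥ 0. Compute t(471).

1

t(0) = 2; t(1) = 3; t(2) = 1; t(3) = 1; t(4) = 4; t(5) = 3; t(6) = 3; t(7) = 2; t(8) = 4; t(9) = 4; t(10) = 1; t(11) = 2; t(12) = 2; t(13) = 3.
Since (t(12), t(13)) = (t(0), t(1)) = (2, 3) (two consecutive terms determine the rest), the sequence is periodic with period 12.
So t(471) = t(0 + ((471-0) mod 12)) = t(3) = 1.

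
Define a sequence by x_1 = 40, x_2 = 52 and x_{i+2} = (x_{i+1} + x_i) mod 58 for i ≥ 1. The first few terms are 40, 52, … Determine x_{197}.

We have x_1 = 40,  x_2 = 52,  x_3 = 34,  x_4 = 28,  x_5 = 4,  x_6 = 32,  x_7 = 36,  x_8 = 10,  x_9 = 46,  x_{10} = 56,  x_{11} = 44,  x_{12} = 42,  x_{13} = 28,  x_{14} = 12,  x_{15} = 40,  x_{16} = 52.
The sequence repeats with period 14.
(197 - 1) mod 14 = 0, so x_{197} = x_1 = 40.

40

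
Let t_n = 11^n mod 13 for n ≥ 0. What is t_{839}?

6

Listing terms: t_0 = 1,  t_1 = 11,  t_2 = 4,  t_3 = 5,  t_4 = 3,  t_5 = 7,  t_6 = 12,  t_7 = 2,  t_8 = 9,  t_9 = 8,  t_{10} = 10,  t_{11} = 6,  t_{12} = 1.
Since t_{12} = t_0 = 1, the sequence is periodic with period 12.
So t_{839} = t_{0 + ((839-0) mod 12)} = t_{11} = 6.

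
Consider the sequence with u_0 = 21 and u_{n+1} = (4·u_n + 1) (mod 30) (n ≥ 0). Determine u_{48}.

We have u_0 = 21,  u_1 = 25,  u_2 = 11,  u_3 = 15,  u_4 = 1,  u_5 = 5,  u_6 = 21.
Since u_6 = u_0 = 21, the sequence is periodic with period 6.
(48 - 0) mod 6 = 0, so u_{48} = u_0 = 21.

21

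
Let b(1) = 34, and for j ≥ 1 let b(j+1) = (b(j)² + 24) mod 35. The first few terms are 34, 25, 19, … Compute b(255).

19

We have b(1) = 34, b(2) = 25, b(3) = 19, b(4) = 0, b(5) = 24, b(6) = 5, b(7) = 14, b(8) = 10, b(9) = 19.
Since b(9) = b(3) = 19, the sequence is eventually periodic: after a pre-period of length 2 it cycles with period 6.
For j ≥ 3, b(j) depends only on (j - 3) mod 6. (255 - 3) mod 6 = 0, so b(255) = b(3) = 19.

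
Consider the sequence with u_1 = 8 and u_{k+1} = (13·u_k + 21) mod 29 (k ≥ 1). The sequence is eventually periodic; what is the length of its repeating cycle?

14

u_1 = 8; u_2 = 9; u_3 = 22; u_4 = 17; u_5 = 10; u_6 = 6; u_7 = 12; u_8 = 3; u_9 = 2; u_{10} = 18; u_{11} = 23; u_{12} = 1; u_{13} = 5; u_{14} = 28; u_{15} = 8.
The sequence repeats with period 14.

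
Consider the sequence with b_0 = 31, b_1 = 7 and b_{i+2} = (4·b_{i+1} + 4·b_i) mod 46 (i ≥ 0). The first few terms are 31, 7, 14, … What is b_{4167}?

b_0 = 31, b_1 = 7, b_2 = 14, b_3 = 38, b_4 = 24, b_5 = 18, b_6 = 30, b_7 = 8, b_8 = 14, b_9 = 42, b_{10} = 40, b_{11} = 6, b_{12} = 0, b_{13} = 24, b_{14} = 4, b_{15} = 20, b_{16} = 4, b_{17} = 4, b_{18} = 32, b_{19} = 6, b_{20} = 14, b_{21} = 34, b_{22} = 8, b_{23} = 30, b_{24} = 14, b_{25} = 38.
Since (b_{24}, b_{25}) = (b_2, b_3) = (14, 38) (two consecutive terms determine the rest), the sequence is eventually periodic: after a pre-period of length 2 it cycles with period 22.
For i ≥ 2, b_i depends only on (i - 2) mod 22. (4167 - 2) mod 22 = 7, so b_{4167} = b_9 = 42.

42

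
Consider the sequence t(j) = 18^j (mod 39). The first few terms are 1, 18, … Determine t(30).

Listing terms: t(0) = 1; t(1) = 18; t(2) = 12; t(3) = 21; t(4) = 27; t(5) = 18.
Since t(5) = t(1) = 18, the sequence is eventually periodic: after a pre-period of length 1 it cycles with period 4.
For j ≥ 1, t(j) depends only on (j - 1) mod 4. (30 - 1) mod 4 = 1, so t(30) = t(2) = 12.

12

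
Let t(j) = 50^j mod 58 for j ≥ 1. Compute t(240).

Computing terms: t(1) = 50,  t(2) = 6,  t(3) = 10,  t(4) = 36,  t(5) = 2,  t(6) = 42,  t(7) = 12,  t(8) = 20,  t(9) = 14,  t(10) = 4,  t(11) = 26,  t(12) = 24,  t(13) = 40,  t(14) = 28,  t(15) = 8,  t(16) = 52,  t(17) = 48,  t(18) = 22,  t(19) = 56,  t(20) = 16,  t(21) = 46,  t(22) = 38,  t(23) = 44,  t(24) = 54,  t(25) = 32,  t(26) = 34,  t(27) = 18,  t(28) = 30,  t(29) = 50.
The sequence repeats with period 28.
So t(240) = t(1 + ((240-1) mod 28)) = t(16) = 52.

52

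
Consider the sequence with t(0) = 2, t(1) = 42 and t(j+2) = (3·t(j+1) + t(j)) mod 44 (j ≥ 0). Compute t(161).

We have t(0) = 2,  t(1) = 42,  t(2) = 40,  t(3) = 30,  t(4) = 42,  t(5) = 24,  t(6) = 26,  t(7) = 14,  t(8) = 24,  t(9) = 42,  t(10) = 18,  t(11) = 8,  t(12) = 42,  t(13) = 2,  t(14) = 4,  t(15) = 14,  t(16) = 2,  t(17) = 20,  t(18) = 18,  t(19) = 30,  t(20) = 20,  t(21) = 2,  t(22) = 26,  t(23) = 36,  t(24) = 2,  t(25) = 42.
Since (t(24), t(25)) = (t(0), t(1)) = (2, 42) (two consecutive terms determine the rest), the sequence is periodic with period 24.
So t(161) = t(0 + ((161-0) mod 24)) = t(17) = 20.

20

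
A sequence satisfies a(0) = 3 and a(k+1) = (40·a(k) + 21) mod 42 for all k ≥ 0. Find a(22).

Computing terms: a(0) = 3, a(1) = 15, a(2) = 33, a(3) = 39, a(4) = 27, a(5) = 9, a(6) = 3.
Since a(6) = a(0) = 3, the sequence is periodic with period 6.
(22 - 0) mod 6 = 4, so a(22) = a(4) = 27.

27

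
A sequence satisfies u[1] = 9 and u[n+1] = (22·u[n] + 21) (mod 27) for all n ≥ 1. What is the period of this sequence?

We have u[1] = 9, u[2] = 3, u[3] = 6, u[4] = 18, u[5] = 12, u[6] = 15, u[7] = 0, u[8] = 21, u[9] = 24, u[10] = 9.
The sequence repeats with period 9.

9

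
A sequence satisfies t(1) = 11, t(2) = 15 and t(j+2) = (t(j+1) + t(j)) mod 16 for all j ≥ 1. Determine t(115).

We have t(1) = 11, t(2) = 15, t(3) = 10, t(4) = 9, t(5) = 3, t(6) = 12, t(7) = 15, t(8) = 11, t(9) = 10, t(10) = 5, t(11) = 15, t(12) = 4, t(13) = 3, t(14) = 7, t(15) = 10, t(16) = 1, t(17) = 11, t(18) = 12, t(19) = 7, t(20) = 3, t(21) = 10, t(22) = 13, t(23) = 7, t(24) = 4, t(25) = 11, t(26) = 15.
The sequence repeats with period 24.
So t(115) = t(1 + ((115-1) mod 24)) = t(19) = 7.

7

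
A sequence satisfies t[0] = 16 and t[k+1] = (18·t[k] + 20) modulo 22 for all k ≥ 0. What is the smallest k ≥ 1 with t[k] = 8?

6

We have t[0] = 16, t[1] = 0, t[2] = 20, t[3] = 6, t[4] = 18, t[5] = 14, t[6] = 8, t[7] = 10, t[8] = 2, t[9] = 12, t[10] = 16.
The sequence repeats with period 10.
The value 8 first appears (with k ≥ 1) at t[6].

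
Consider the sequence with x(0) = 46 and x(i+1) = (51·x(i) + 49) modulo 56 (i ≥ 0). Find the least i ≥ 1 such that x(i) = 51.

x(0) = 46; x(1) = 43; x(2) = 2; x(3) = 39; x(4) = 22; x(5) = 51; x(6) = 18; x(7) = 15; x(8) = 30; x(9) = 11; x(10) = 50; x(11) = 23; x(12) = 46.
The sequence repeats with period 12.
The value 51 first appears (with i ≥ 1) at x(5).

5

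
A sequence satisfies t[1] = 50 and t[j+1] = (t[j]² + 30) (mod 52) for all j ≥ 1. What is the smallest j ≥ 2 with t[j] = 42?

We have t[1] = 50, t[2] = 34, t[3] = 42, t[4] = 26, t[5] = 30, t[6] = 46, t[7] = 14, t[8] = 18, t[9] = 42.
Since t[9] = t[3] = 42, the sequence is eventually periodic: after a pre-period of length 2 it cycles with period 6.
The value 42 first appears (with j ≥ 2) at t[3].

3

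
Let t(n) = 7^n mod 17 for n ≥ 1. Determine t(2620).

We have t(1) = 7,  t(2) = 15,  t(3) = 3,  t(4) = 4,  t(5) = 11,  t(6) = 9,  t(7) = 12,  t(8) = 16,  t(9) = 10,  t(10) = 2,  t(11) = 14,  t(12) = 13,  t(13) = 6,  t(14) = 8,  t(15) = 5,  t(16) = 1,  t(17) = 7.
The sequence repeats with period 16.
So t(2620) = t(1 + ((2620-1) mod 16)) = t(12) = 13.

13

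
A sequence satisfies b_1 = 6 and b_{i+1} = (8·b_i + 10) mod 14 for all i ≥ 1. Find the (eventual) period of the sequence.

Listing terms: b_1 = 6; b_2 = 2; b_3 = 12; b_4 = 8; b_5 = 4; b_6 = 0; b_7 = 10; b_8 = 6.
Since b_8 = b_1 = 6, the sequence is periodic with period 7.

7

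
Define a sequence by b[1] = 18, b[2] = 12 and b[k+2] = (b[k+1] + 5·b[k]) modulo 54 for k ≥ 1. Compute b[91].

18

We have b[1] = 18, b[2] = 12, b[3] = 48, b[4] = 0, b[5] = 24, b[6] = 24, b[7] = 36, b[8] = 48, b[9] = 12, b[10] = 36, b[11] = 42, b[12] = 6, b[13] = 0, b[14] = 30, b[15] = 30, b[16] = 18, b[17] = 6, b[18] = 42, b[19] = 18, b[20] = 12.
Since (b[19], b[20]) = (b[1], b[2]) = (18, 12) (two consecutive terms determine the rest), the sequence is periodic with period 18.
So b[91] = b[1 + ((91-1) mod 18)] = b[1] = 18.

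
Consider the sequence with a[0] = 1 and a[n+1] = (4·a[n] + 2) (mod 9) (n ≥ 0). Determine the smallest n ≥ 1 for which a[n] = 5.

5

We have a[0] = 1,  a[1] = 6,  a[2] = 8,  a[3] = 7,  a[4] = 3,  a[5] = 5,  a[6] = 4,  a[7] = 0,  a[8] = 2,  a[9] = 1.
Since a[9] = a[0] = 1, the sequence is periodic with period 9.
The value 5 first appears (with n ≥ 1) at a[5].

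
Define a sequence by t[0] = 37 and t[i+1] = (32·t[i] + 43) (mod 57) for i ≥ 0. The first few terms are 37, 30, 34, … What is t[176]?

We have t[0] = 37, t[1] = 30, t[2] = 34, t[3] = 48, t[4] = 40, t[5] = 12, t[6] = 28, t[7] = 27, t[8] = 52, t[9] = 54, t[10] = 4, t[11] = 0, t[12] = 43, t[13] = 51, t[14] = 22, t[15] = 6, t[16] = 7, t[17] = 39, t[18] = 37.
Since t[18] = t[0] = 37, the sequence is periodic with period 18.
(176 - 0) mod 18 = 14, so t[176] = t[14] = 22.

22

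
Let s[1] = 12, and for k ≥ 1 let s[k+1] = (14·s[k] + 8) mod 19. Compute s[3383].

Listing terms: s[1] = 12, s[2] = 5, s[3] = 2, s[4] = 17, s[5] = 18, s[6] = 13, s[7] = 0, s[8] = 8, s[9] = 6, s[10] = 16, s[11] = 4, s[12] = 7, s[13] = 11, s[14] = 10, s[15] = 15, s[16] = 9, s[17] = 1, s[18] = 3, s[19] = 12.
The sequence repeats with period 18.
So s[3383] = s[1 + ((3383-1) mod 18)] = s[17] = 1.

1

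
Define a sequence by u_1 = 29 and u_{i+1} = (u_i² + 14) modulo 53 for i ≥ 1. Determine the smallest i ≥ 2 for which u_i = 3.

Computing terms: u_1 = 29, u_2 = 7, u_3 = 10, u_4 = 8, u_5 = 25, u_6 = 3, u_7 = 23, u_8 = 13, u_9 = 24, u_{10} = 7.
Since u_{10} = u_2 = 7, the sequence is eventually periodic: after a pre-period of length 1 it cycles with period 8.
The value 3 first appears (with i ≥ 2) at u_6.

6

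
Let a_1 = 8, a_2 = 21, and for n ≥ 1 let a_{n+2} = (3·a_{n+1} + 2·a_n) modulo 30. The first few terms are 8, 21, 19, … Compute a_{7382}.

9

Computing terms: a_1 = 8, a_2 = 21, a_3 = 19, a_4 = 9, a_5 = 5, a_6 = 3, a_7 = 19, a_8 = 3, a_9 = 17, a_{10} = 27, a_{11} = 25, a_{12} = 9, a_{13} = 17, a_{14} = 9, a_{15} = 1, a_{16} = 21, a_{17} = 5, a_{18} = 27, a_{19} = 1, a_{20} = 27, a_{21} = 23, a_{22} = 3, a_{23} = 25, a_{24} = 21, a_{25} = 23, a_{26} = 21, a_{27} = 19.
Since (a_{26}, a_{27}) = (a_2, a_3) = (21, 19) (two consecutive terms determine the rest), the sequence is eventually periodic: after a pre-period of length 1 it cycles with period 24.
For n ≥ 2, a_n depends only on (n - 2) mod 24. (7382 - 2) mod 24 = 12, so a_{7382} = a_{14} = 9.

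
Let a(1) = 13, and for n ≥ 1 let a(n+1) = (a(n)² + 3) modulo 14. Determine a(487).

7

Listing terms: a(1) = 13, a(2) = 4, a(3) = 5, a(4) = 0, a(5) = 3, a(6) = 12, a(7) = 7, a(8) = 10, a(9) = 5.
Since a(9) = a(3) = 5, the sequence is eventually periodic: after a pre-period of length 2 it cycles with period 6.
For n ≥ 3, a(n) depends only on (n - 3) mod 6. (487 - 3) mod 6 = 4, so a(487) = a(7) = 7.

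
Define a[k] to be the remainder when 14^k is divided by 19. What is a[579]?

8

Computing terms: a[1] = 14, a[2] = 6, a[3] = 8, a[4] = 17, a[5] = 10, a[6] = 7, a[7] = 3, a[8] = 4, a[9] = 18, a[10] = 5, a[11] = 13, a[12] = 11, a[13] = 2, a[14] = 9, a[15] = 12, a[16] = 16, a[17] = 15, a[18] = 1, a[19] = 14.
Since a[19] = a[1] = 14, the sequence is periodic with period 18.
(579 - 1) mod 18 = 2, so a[579] = a[3] = 8.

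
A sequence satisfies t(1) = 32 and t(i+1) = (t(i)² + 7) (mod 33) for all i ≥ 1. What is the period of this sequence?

Listing terms: t(1) = 32; t(2) = 8; t(3) = 5; t(4) = 32.
The sequence repeats with period 3.

3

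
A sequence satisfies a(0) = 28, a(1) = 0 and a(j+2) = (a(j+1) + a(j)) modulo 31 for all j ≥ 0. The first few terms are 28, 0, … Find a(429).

a(0) = 28; a(1) = 0; a(2) = 28; a(3) = 28; a(4) = 25; a(5) = 22; a(6) = 16; a(7) = 7; a(8) = 23; a(9) = 30; a(10) = 22; a(11) = 21; a(12) = 12; a(13) = 2; a(14) = 14; a(15) = 16; a(16) = 30; a(17) = 15; a(18) = 14; a(19) = 29; a(20) = 12; a(21) = 10; a(22) = 22; a(23) = 1; a(24) = 23; a(25) = 24; a(26) = 16; a(27) = 9; a(28) = 25; a(29) = 3; a(30) = 28; a(31) = 0.
The sequence repeats with period 30.
(429 - 0) mod 30 = 9, so a(429) = a(9) = 30.

30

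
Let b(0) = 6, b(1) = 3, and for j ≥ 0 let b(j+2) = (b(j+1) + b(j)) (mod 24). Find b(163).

We have b(0) = 6; b(1) = 3; b(2) = 9; b(3) = 12; b(4) = 21; b(5) = 9; b(6) = 6; b(7) = 15; b(8) = 21; b(9) = 12; b(10) = 9; b(11) = 21; b(12) = 6; b(13) = 3.
The sequence repeats with period 12.
So b(163) = b(0 + ((163-0) mod 12)) = b(7) = 15.

15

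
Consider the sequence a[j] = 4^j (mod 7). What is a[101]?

Computing terms: a[1] = 4,  a[2] = 2,  a[3] = 1,  a[4] = 4.
The sequence repeats with period 3.
So a[101] = a[1 + ((101-1) mod 3)] = a[2] = 2.

2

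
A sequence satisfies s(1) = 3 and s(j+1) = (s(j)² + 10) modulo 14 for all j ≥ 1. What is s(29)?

5

s(1) = 3,  s(2) = 5,  s(3) = 7,  s(4) = 3.
The sequence repeats with period 3.
(29 - 1) mod 3 = 1, so s(29) = s(2) = 5.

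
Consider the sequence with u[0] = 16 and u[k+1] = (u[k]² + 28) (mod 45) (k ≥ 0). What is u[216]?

29

Listing terms: u[0] = 16; u[1] = 14; u[2] = 44; u[3] = 29; u[4] = 14.
Since u[4] = u[1] = 14, the sequence is eventually periodic: after a pre-period of length 1 it cycles with period 3.
For k ≥ 1, u[k] depends only on (k - 1) mod 3. (216 - 1) mod 3 = 2, so u[216] = u[3] = 29.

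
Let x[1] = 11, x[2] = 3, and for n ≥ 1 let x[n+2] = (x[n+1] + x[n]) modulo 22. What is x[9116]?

15

Listing terms: x[1] = 11; x[2] = 3; x[3] = 14; x[4] = 17; x[5] = 9; x[6] = 4; x[7] = 13; x[8] = 17; x[9] = 8; x[10] = 3; x[11] = 11; x[12] = 14; x[13] = 3; x[14] = 17; x[15] = 20; x[16] = 15; x[17] = 13; x[18] = 6; x[19] = 19; x[20] = 3; x[21] = 0; x[22] = 3; x[23] = 3; x[24] = 6; x[25] = 9; x[26] = 15; x[27] = 2; x[28] = 17; x[29] = 19; x[30] = 14; x[31] = 11; x[32] = 3.
The sequence repeats with period 30.
(9116 - 1) mod 30 = 25, so x[9116] = x[26] = 15.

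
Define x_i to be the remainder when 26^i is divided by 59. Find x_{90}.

53

We have x_1 = 26, x_2 = 27, x_3 = 53, x_4 = 21, x_5 = 15, x_6 = 36, x_7 = 51, x_8 = 28, x_9 = 20, x_{10} = 48, x_{11} = 9, x_{12} = 57, x_{13} = 7, x_{14} = 5, x_{15} = 12, x_{16} = 17, x_{17} = 29, x_{18} = 46, x_{19} = 16, x_{20} = 3, x_{21} = 19, x_{22} = 22, x_{23} = 41, x_{24} = 4, x_{25} = 45, x_{26} = 49, x_{27} = 35, x_{28} = 25, x_{29} = 1, x_{30} = 26.
Since x_{30} = x_1 = 26, the sequence is periodic with period 29.
(90 - 1) mod 29 = 2, so x_{90} = x_3 = 53.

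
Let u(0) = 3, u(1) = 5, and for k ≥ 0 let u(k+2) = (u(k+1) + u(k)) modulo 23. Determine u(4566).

We have u(0) = 3; u(1) = 5; u(2) = 8; u(3) = 13; u(4) = 21; u(5) = 11; u(6) = 9; u(7) = 20; u(8) = 6; u(9) = 3; u(10) = 9; u(11) = 12; u(12) = 21; u(13) = 10; u(14) = 8; u(15) = 18; u(16) = 3; u(17) = 21; u(18) = 1; u(19) = 22; u(20) = 0; u(21) = 22; u(22) = 22; u(23) = 21; u(24) = 20; u(25) = 18; u(26) = 15; u(27) = 10; u(28) = 2; u(29) = 12; u(30) = 14; u(31) = 3; u(32) = 17; u(33) = 20; u(34) = 14; u(35) = 11; u(36) = 2; u(37) = 13; u(38) = 15; u(39) = 5; u(40) = 20; u(41) = 2; u(42) = 22; u(43) = 1; u(44) = 0; u(45) = 1; u(46) = 1; u(47) = 2; u(48) = 3; u(49) = 5.
Since (u(48), u(49)) = (u(0), u(1)) = (3, 5) (two consecutive terms determine the rest), the sequence is periodic with period 48.
(4566 - 0) mod 48 = 6, so u(4566) = u(6) = 9.

9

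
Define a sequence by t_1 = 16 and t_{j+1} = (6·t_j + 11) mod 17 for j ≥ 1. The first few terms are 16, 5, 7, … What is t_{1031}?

t_1 = 16; t_2 = 5; t_3 = 7; t_4 = 2; t_5 = 6; t_6 = 13; t_7 = 4; t_8 = 1; t_9 = 0; t_{10} = 11; t_{11} = 9; t_{12} = 14; t_{13} = 10; t_{14} = 3; t_{15} = 12; t_{16} = 15; t_{17} = 16.
The sequence repeats with period 16.
So t_{1031} = t_{1 + ((1031-1) mod 16)} = t_7 = 4.

4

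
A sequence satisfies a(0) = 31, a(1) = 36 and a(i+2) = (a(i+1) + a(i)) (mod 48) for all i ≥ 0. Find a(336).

31

We have a(0) = 31, a(1) = 36, a(2) = 19, a(3) = 7, a(4) = 26, a(5) = 33, a(6) = 11, a(7) = 44, a(8) = 7, a(9) = 3, a(10) = 10, a(11) = 13, a(12) = 23, a(13) = 36, a(14) = 11, a(15) = 47, a(16) = 10, a(17) = 9, a(18) = 19, a(19) = 28, a(20) = 47, a(21) = 27, a(22) = 26, a(23) = 5, a(24) = 31, a(25) = 36.
Since (a(24), a(25)) = (a(0), a(1)) = (31, 36) (two consecutive terms determine the rest), the sequence is periodic with period 24.
(336 - 0) mod 24 = 0, so a(336) = a(0) = 31.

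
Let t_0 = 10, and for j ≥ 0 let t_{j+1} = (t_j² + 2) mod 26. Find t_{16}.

We have t_0 = 10; t_1 = 24; t_2 = 6; t_3 = 12; t_4 = 16; t_5 = 24.
Since t_5 = t_1 = 24, the sequence is eventually periodic: after a pre-period of length 1 it cycles with period 4.
For j ≥ 1, t_j depends only on (j - 1) mod 4. (16 - 1) mod 4 = 3, so t_{16} = t_4 = 16.

16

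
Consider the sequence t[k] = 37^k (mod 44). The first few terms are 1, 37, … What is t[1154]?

Computing terms: t[0] = 1,  t[1] = 37,  t[2] = 5,  t[3] = 9,  t[4] = 25,  t[5] = 1.
Since t[5] = t[0] = 1, the sequence is periodic with period 5.
(1154 - 0) mod 5 = 4, so t[1154] = t[4] = 25.

25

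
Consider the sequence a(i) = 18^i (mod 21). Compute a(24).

15

We have a(0) = 1; a(1) = 18; a(2) = 9; a(3) = 15; a(4) = 18.
Since a(4) = a(1) = 18, the sequence is eventually periodic: after a pre-period of length 1 it cycles with period 3.
For i ≥ 1, a(i) depends only on (i - 1) mod 3. (24 - 1) mod 3 = 2, so a(24) = a(3) = 15.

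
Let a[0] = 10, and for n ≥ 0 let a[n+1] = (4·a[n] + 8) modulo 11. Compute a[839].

6

We have a[0] = 10; a[1] = 4; a[2] = 2; a[3] = 5; a[4] = 6; a[5] = 10.
The sequence repeats with period 5.
So a[839] = a[0 + ((839-0) mod 5)] = a[4] = 6.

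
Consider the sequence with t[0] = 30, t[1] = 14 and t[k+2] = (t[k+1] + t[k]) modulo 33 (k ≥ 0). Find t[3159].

t[0] = 30, t[1] = 14, t[2] = 11, t[3] = 25, t[4] = 3, t[5] = 28, t[6] = 31, t[7] = 26, t[8] = 24, t[9] = 17, t[10] = 8, t[11] = 25, t[12] = 0, t[13] = 25, t[14] = 25, t[15] = 17, t[16] = 9, t[17] = 26, t[18] = 2, t[19] = 28, t[20] = 30, t[21] = 25, t[22] = 22, t[23] = 14, t[24] = 3, t[25] = 17, t[26] = 20, t[27] = 4, t[28] = 24, t[29] = 28, t[30] = 19, t[31] = 14, t[32] = 0, t[33] = 14, t[34] = 14, t[35] = 28, t[36] = 9, t[37] = 4, t[38] = 13, t[39] = 17, t[40] = 30, t[41] = 14.
The sequence repeats with period 40.
(3159 - 0) mod 40 = 39, so t[3159] = t[39] = 17.

17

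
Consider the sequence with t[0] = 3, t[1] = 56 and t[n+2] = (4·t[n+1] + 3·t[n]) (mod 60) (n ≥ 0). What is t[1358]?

17

Listing terms: t[0] = 3; t[1] = 56; t[2] = 53; t[3] = 20; t[4] = 59; t[5] = 56; t[6] = 41; t[7] = 32; t[8] = 11; t[9] = 20; t[10] = 53; t[11] = 32; t[12] = 47; t[13] = 44; t[14] = 17; t[15] = 20; t[16] = 11; t[17] = 44; t[18] = 29; t[19] = 8; t[20] = 59; t[21] = 20; t[22] = 17; t[23] = 8; t[24] = 23; t[25] = 56; t[26] = 53.
Since (t[25], t[26]) = (t[1], t[2]) = (56, 53) (two consecutive terms determine the rest), the sequence is eventually periodic: after a pre-period of length 1 it cycles with period 24.
For n ≥ 1, t[n] depends only on (n - 1) mod 24. (1358 - 1) mod 24 = 13, so t[1358] = t[14] = 17.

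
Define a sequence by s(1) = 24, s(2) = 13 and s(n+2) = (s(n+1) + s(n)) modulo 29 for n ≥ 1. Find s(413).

We have s(1) = 24, s(2) = 13, s(3) = 8, s(4) = 21, s(5) = 0, s(6) = 21, s(7) = 21, s(8) = 13, s(9) = 5, s(10) = 18, s(11) = 23, s(12) = 12, s(13) = 6, s(14) = 18, s(15) = 24, s(16) = 13.
Since (s(15), s(16)) = (s(1), s(2)) = (24, 13) (two consecutive terms determine the rest), the sequence is periodic with period 14.
(413 - 1) mod 14 = 6, so s(413) = s(7) = 21.

21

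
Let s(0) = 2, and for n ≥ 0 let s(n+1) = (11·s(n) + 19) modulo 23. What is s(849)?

0

Listing terms: s(0) = 2, s(1) = 18, s(2) = 10, s(3) = 14, s(4) = 12, s(5) = 13, s(6) = 1, s(7) = 7, s(8) = 4, s(9) = 17, s(10) = 22, s(11) = 8, s(12) = 15, s(13) = 0, s(14) = 19, s(15) = 21, s(16) = 20, s(17) = 9, s(18) = 3, s(19) = 6, s(20) = 16, s(21) = 11, s(22) = 2.
Since s(22) = s(0) = 2, the sequence is periodic with period 22.
So s(849) = s(0 + ((849-0) mod 22)) = s(13) = 0.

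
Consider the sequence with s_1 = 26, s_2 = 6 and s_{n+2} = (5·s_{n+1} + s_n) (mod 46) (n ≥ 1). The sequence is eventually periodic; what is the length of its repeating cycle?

22

We have s_1 = 26; s_2 = 6; s_3 = 10; s_4 = 10; s_5 = 14; s_6 = 34; s_7 = 0; s_8 = 34; s_9 = 32; s_{10} = 10; s_{11} = 36; s_{12} = 6; s_{13} = 20; s_{14} = 14; s_{15} = 44; s_{16} = 4; s_{17} = 18; s_{18} = 2; s_{19} = 28; s_{20} = 4; s_{21} = 2; s_{22} = 14; s_{23} = 26; s_{24} = 6.
The sequence repeats with period 22.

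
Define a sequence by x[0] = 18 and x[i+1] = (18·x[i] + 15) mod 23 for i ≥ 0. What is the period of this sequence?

11

Listing terms: x[0] = 18, x[1] = 17, x[2] = 22, x[3] = 20, x[4] = 7, x[5] = 3, x[6] = 0, x[7] = 15, x[8] = 9, x[9] = 16, x[10] = 4, x[11] = 18.
Since x[11] = x[0] = 18, the sequence is periodic with period 11.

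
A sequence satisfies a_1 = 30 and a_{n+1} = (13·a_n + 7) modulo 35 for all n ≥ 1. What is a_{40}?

Listing terms: a_1 = 30, a_2 = 12, a_3 = 23, a_4 = 26, a_5 = 30.
The sequence repeats with period 4.
(40 - 1) mod 4 = 3, so a_{40} = a_4 = 26.

26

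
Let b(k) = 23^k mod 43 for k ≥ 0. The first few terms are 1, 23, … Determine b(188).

15

Computing terms: b(0) = 1, b(1) = 23, b(2) = 13, b(3) = 41, b(4) = 40, b(5) = 17, b(6) = 4, b(7) = 6, b(8) = 9, b(9) = 35, b(10) = 31, b(11) = 25, b(12) = 16, b(13) = 24, b(14) = 36, b(15) = 11, b(16) = 38, b(17) = 14, b(18) = 21, b(19) = 10, b(20) = 15, b(21) = 1.
Since b(21) = b(0) = 1, the sequence is periodic with period 21.
(188 - 0) mod 21 = 20, so b(188) = b(20) = 15.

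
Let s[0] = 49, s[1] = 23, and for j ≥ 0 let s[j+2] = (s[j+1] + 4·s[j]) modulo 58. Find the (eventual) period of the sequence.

35

s[0] = 49,  s[1] = 23,  s[2] = 45,  s[3] = 21,  s[4] = 27,  s[5] = 53,  s[6] = 45,  s[7] = 25,  s[8] = 31,  s[9] = 15,  s[10] = 23,  s[11] = 25,  s[12] = 1,  s[13] = 43,  s[14] = 47,  s[15] = 45,  s[16] = 1,  s[17] = 7,  s[18] = 11,  s[19] = 39,  s[20] = 25,  s[21] = 7,  s[22] = 49,  s[23] = 19,  s[24] = 41,  s[25] = 1,  s[26] = 49,  s[27] = 53,  s[28] = 17,  s[29] = 55,  s[30] = 7,  s[31] = 53,  s[32] = 23,  s[33] = 3,  s[34] = 37,  s[35] = 49,  s[36] = 23.
The sequence repeats with period 35.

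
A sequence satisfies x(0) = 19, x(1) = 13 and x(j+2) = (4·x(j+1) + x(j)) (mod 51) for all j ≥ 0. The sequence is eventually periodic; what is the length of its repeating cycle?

24

Computing terms: x(0) = 19,  x(1) = 13,  x(2) = 20,  x(3) = 42,  x(4) = 35,  x(5) = 29,  x(6) = 49,  x(7) = 21,  x(8) = 31,  x(9) = 43,  x(10) = 50,  x(11) = 39,  x(12) = 2,  x(13) = 47,  x(14) = 37,  x(15) = 42,  x(16) = 1,  x(17) = 46,  x(18) = 32,  x(19) = 21,  x(20) = 14,  x(21) = 26,  x(22) = 16,  x(23) = 39,  x(24) = 19,  x(25) = 13.
Since (x(24), x(25)) = (x(0), x(1)) = (19, 13) (two consecutive terms determine the rest), the sequence is periodic with period 24.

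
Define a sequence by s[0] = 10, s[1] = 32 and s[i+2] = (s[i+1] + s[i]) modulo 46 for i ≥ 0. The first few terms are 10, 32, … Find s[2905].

14

Listing terms: s[0] = 10, s[1] = 32, s[2] = 42, s[3] = 28, s[4] = 24, s[5] = 6, s[6] = 30, s[7] = 36, s[8] = 20, s[9] = 10, s[10] = 30, s[11] = 40, s[12] = 24, s[13] = 18, s[14] = 42, s[15] = 14, s[16] = 10, s[17] = 24, s[18] = 34, s[19] = 12, s[20] = 0, s[21] = 12, s[22] = 12, s[23] = 24, s[24] = 36, s[25] = 14, s[26] = 4, s[27] = 18, s[28] = 22, s[29] = 40, s[30] = 16, s[31] = 10, s[32] = 26, s[33] = 36, s[34] = 16, s[35] = 6, s[36] = 22, s[37] = 28, s[38] = 4, s[39] = 32, s[40] = 36, s[41] = 22, s[42] = 12, s[43] = 34, s[44] = 0, s[45] = 34, s[46] = 34, s[47] = 22, s[48] = 10, s[49] = 32.
The sequence repeats with period 48.
So s[2905] = s[0 + ((2905-0) mod 48)] = s[25] = 14.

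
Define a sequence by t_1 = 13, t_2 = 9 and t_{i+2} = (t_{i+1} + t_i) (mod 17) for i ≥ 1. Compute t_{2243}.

2

t_1 = 13, t_2 = 9, t_3 = 5, t_4 = 14, t_5 = 2, t_6 = 16, t_7 = 1, t_8 = 0, t_9 = 1, t_{10} = 1, t_{11} = 2, t_{12} = 3, t_{13} = 5, t_{14} = 8, t_{15} = 13, t_{16} = 4, t_{17} = 0, t_{18} = 4, t_{19} = 4, t_{20} = 8, t_{21} = 12, t_{22} = 3, t_{23} = 15, t_{24} = 1, t_{25} = 16, t_{26} = 0, t_{27} = 16, t_{28} = 16, t_{29} = 15, t_{30} = 14, t_{31} = 12, t_{32} = 9, t_{33} = 4, t_{34} = 13, t_{35} = 0, t_{36} = 13, t_{37} = 13, t_{38} = 9.
The sequence repeats with period 36.
So t_{2243} = t_{1 + ((2243-1) mod 36)} = t_{11} = 2.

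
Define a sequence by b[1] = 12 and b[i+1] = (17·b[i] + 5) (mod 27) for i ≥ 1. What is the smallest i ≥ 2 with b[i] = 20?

Listing terms: b[1] = 12, b[2] = 20, b[3] = 21, b[4] = 11, b[5] = 3, b[6] = 2, b[7] = 12.
Since b[7] = b[1] = 12, the sequence is periodic with period 6.
The value 20 first appears (with i ≥ 2) at b[2].

2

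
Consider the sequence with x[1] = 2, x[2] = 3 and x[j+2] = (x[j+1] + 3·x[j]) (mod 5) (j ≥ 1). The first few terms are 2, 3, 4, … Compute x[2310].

4

We have x[1] = 2; x[2] = 3; x[3] = 4; x[4] = 3; x[5] = 0; x[6] = 4; x[7] = 4; x[8] = 1; x[9] = 3; x[10] = 1; x[11] = 0; x[12] = 3; x[13] = 3; x[14] = 2; x[15] = 1; x[16] = 2; x[17] = 0; x[18] = 1; x[19] = 1; x[20] = 4; x[21] = 2; x[22] = 4; x[23] = 0; x[24] = 2; x[25] = 2; x[26] = 3.
The sequence repeats with period 24.
(2310 - 1) mod 24 = 5, so x[2310] = x[6] = 4.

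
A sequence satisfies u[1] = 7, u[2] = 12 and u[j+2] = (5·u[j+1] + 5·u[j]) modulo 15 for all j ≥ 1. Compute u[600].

5

u[1] = 7,  u[2] = 12,  u[3] = 5,  u[4] = 10,  u[5] = 0,  u[6] = 5,  u[7] = 10.
Since (u[6], u[7]) = (u[3], u[4]) = (5, 10) (two consecutive terms determine the rest), the sequence is eventually periodic: after a pre-period of length 2 it cycles with period 3.
For j ≥ 3, u[j] depends only on (j - 3) mod 3. (600 - 3) mod 3 = 0, so u[600] = u[3] = 5.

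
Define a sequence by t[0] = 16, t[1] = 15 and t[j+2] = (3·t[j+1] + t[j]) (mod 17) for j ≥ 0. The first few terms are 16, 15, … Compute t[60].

We have t[0] = 16, t[1] = 15, t[2] = 10, t[3] = 11, t[4] = 9, t[5] = 4, t[6] = 4, t[7] = 16, t[8] = 1, t[9] = 2, t[10] = 7, t[11] = 6, t[12] = 8, t[13] = 13, t[14] = 13, t[15] = 1, t[16] = 16, t[17] = 15.
Since (t[16], t[17]) = (t[0], t[1]) = (16, 15) (two consecutive terms determine the rest), the sequence is periodic with period 16.
So t[60] = t[0 + ((60-0) mod 16)] = t[12] = 8.

8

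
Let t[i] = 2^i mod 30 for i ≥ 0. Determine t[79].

8

Computing terms: t[0] = 1; t[1] = 2; t[2] = 4; t[3] = 8; t[4] = 16; t[5] = 2.
Since t[5] = t[1] = 2, the sequence is eventually periodic: after a pre-period of length 1 it cycles with period 4.
For i ≥ 1, t[i] depends only on (i - 1) mod 4. (79 - 1) mod 4 = 2, so t[79] = t[3] = 8.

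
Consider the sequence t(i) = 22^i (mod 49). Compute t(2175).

Listing terms: t(0) = 1,  t(1) = 22,  t(2) = 43,  t(3) = 15,  t(4) = 36,  t(5) = 8,  t(6) = 29,  t(7) = 1.
Since t(7) = t(0) = 1, the sequence is periodic with period 7.
(2175 - 0) mod 7 = 5, so t(2175) = t(5) = 8.

8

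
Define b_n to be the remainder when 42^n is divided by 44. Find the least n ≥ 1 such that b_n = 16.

4

Listing terms: b_0 = 1, b_1 = 42, b_2 = 4, b_3 = 36, b_4 = 16, b_5 = 12, b_6 = 20, b_7 = 4.
Since b_7 = b_2 = 4, the sequence is eventually periodic: after a pre-period of length 2 it cycles with period 5.
The value 16 first appears (with n ≥ 1) at b_4.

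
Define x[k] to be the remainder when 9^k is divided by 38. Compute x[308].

5

x[1] = 9,  x[2] = 5,  x[3] = 7,  x[4] = 25,  x[5] = 35,  x[6] = 11,  x[7] = 23,  x[8] = 17,  x[9] = 1,  x[10] = 9.
The sequence repeats with period 9.
(308 - 1) mod 9 = 1, so x[308] = x[2] = 5.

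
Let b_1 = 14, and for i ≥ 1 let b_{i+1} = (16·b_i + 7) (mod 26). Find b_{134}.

Listing terms: b_1 = 14, b_2 = 23, b_3 = 11, b_4 = 1, b_5 = 23.
Since b_5 = b_2 = 23, the sequence is eventually periodic: after a pre-period of length 1 it cycles with period 3.
For i ≥ 2, b_i depends only on (i - 2) mod 3. (134 - 2) mod 3 = 0, so b_{134} = b_2 = 23.

23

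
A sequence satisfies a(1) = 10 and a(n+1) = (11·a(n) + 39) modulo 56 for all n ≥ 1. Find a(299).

30

We have a(1) = 10; a(2) = 37; a(3) = 54; a(4) = 17; a(5) = 2; a(6) = 5; a(7) = 38; a(8) = 9; a(9) = 26; a(10) = 45; a(11) = 30; a(12) = 33; a(13) = 10.
The sequence repeats with period 12.
(299 - 1) mod 12 = 10, so a(299) = a(11) = 30.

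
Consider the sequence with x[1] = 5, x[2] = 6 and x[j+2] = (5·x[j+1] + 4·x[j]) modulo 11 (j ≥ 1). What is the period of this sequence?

40

Computing terms: x[1] = 5; x[2] = 6; x[3] = 6; x[4] = 10; x[5] = 8; x[6] = 3; x[7] = 3; x[8] = 5; x[9] = 4; x[10] = 7; x[11] = 7; x[12] = 8; x[13] = 2; x[14] = 9; x[15] = 9; x[16] = 4; x[17] = 1; x[18] = 10; x[19] = 10; x[20] = 2; x[21] = 6; x[22] = 5; x[23] = 5; x[24] = 1; x[25] = 3; x[26] = 8; x[27] = 8; x[28] = 6; x[29] = 7; x[30] = 4; x[31] = 4; x[32] = 3; x[33] = 9; x[34] = 2; x[35] = 2; x[36] = 7; x[37] = 10; x[38] = 1; x[39] = 1; x[40] = 9; x[41] = 5; x[42] = 6.
Since (x[41], x[42]) = (x[1], x[2]) = (5, 6) (two consecutive terms determine the rest), the sequence is periodic with period 40.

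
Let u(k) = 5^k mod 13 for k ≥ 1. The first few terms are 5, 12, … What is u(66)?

12

Computing terms: u(1) = 5; u(2) = 12; u(3) = 8; u(4) = 1; u(5) = 5.
Since u(5) = u(1) = 5, the sequence is periodic with period 4.
(66 - 1) mod 4 = 1, so u(66) = u(2) = 12.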